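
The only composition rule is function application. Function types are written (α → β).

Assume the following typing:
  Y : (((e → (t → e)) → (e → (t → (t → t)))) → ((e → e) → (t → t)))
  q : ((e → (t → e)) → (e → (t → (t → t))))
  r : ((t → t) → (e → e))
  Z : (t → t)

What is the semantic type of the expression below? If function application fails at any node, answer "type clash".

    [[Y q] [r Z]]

(t → t)

[Y q]: functor Y : (((e → (t → e)) → (e → (t → (t → t)))) → ((e → e) → (t → t))), argument q : ((e → (t → e)) → (e → (t → (t → t)))); result ((e → e) → (t → t)).
[r Z]: functor r : ((t → t) → (e → e)), argument Z : (t → t); result (e → e).
[[Y q] [r Z]]: functor [Y q] : ((e → e) → (t → t)), argument [r Z] : (e → e); result (t → t).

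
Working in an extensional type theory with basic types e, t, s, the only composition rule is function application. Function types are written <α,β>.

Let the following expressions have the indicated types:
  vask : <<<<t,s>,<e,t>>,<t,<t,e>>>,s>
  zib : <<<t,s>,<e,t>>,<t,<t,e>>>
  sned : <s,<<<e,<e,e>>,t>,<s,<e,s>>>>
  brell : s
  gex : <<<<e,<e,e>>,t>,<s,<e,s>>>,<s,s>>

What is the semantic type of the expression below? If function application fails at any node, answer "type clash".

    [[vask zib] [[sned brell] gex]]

[vask zib]: functor vask : <<<<t,s>,<e,t>>,<t,<t,e>>>,s>, argument zib : <<<t,s>,<e,t>>,<t,<t,e>>>; result s.
[sned brell]: functor sned : <s,<<<e,<e,e>>,t>,<s,<e,s>>>>, argument brell : s; result <<<e,<e,e>>,t>,<s,<e,s>>>.
[[sned brell] gex]: functor gex : <<<<e,<e,e>>,t>,<s,<e,s>>>,<s,s>>, argument [sned brell] : <<<e,<e,e>>,t>,<s,<e,s>>>; result <s,s>.
[[vask zib] [[sned brell] gex]]: functor [[sned brell] gex] : <s,s>, argument [vask zib] : s; result s.

s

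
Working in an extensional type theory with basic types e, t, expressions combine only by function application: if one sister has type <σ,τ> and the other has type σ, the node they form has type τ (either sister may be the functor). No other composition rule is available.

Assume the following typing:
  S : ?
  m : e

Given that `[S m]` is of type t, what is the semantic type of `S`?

<e,t>

[S m] must have type t. The sister m has type e; that is not a function onto t, so S must be the functor, of type <e,t>.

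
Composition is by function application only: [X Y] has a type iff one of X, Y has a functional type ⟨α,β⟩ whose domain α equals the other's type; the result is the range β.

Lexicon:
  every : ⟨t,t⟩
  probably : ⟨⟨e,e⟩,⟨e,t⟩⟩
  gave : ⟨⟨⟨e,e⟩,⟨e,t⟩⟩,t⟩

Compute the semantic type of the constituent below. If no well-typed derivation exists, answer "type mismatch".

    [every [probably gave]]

t

[probably gave]: ⟨⟨⟨e,e⟩,⟨e,t⟩⟩,t⟩ applied to ⟨⟨e,e⟩,⟨e,t⟩⟩ yields t.
[every [probably gave]]: ⟨t,t⟩ applied to t yields t.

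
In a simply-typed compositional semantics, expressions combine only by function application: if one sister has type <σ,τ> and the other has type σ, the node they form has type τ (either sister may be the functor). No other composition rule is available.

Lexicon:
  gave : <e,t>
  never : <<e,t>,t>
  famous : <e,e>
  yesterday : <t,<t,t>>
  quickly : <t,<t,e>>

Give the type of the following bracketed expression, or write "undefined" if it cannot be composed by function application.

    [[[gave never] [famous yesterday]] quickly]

undefined

[gave never] — never of type <<e,t>,t> combines with gave of type <e,t>: type t.
[famous yesterday]: <e,e> and <t,<t,t>> cannot combine by function application — type clash.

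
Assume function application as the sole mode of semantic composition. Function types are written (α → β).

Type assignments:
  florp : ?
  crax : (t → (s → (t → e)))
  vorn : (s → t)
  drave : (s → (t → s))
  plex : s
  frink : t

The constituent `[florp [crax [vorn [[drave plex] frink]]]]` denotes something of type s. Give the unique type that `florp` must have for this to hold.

((s → (t → e)) → s)

[florp [crax [vorn [[drave plex] frink]]]] must have type s. The sister [crax [vorn [[drave plex] frink]]] has type (s → (t → e)); that is not a function onto s, so florp must be the functor, of type ((s → (t → e)) → s).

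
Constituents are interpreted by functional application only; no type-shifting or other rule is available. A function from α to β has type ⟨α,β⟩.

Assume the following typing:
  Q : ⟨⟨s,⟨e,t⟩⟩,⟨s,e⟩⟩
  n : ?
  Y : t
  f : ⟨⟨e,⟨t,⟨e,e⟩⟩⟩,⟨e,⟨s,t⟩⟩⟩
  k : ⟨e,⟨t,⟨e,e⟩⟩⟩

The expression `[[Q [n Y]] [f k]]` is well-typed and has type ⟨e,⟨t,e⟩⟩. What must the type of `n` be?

For [[Q [n Y]] [f k]] to have type ⟨e,⟨t,e⟩⟩ with [f k] of type ⟨e,⟨s,t⟩⟩, [Q [n Y]] must be the function: [Q [n Y]] : ⟨⟨e,⟨s,t⟩⟩,⟨e,⟨t,e⟩⟩⟩.
For [Q [n Y]] to have type ⟨⟨e,⟨s,t⟩⟩,⟨e,⟨t,e⟩⟩⟩ with Q of type ⟨⟨s,⟨e,t⟩⟩,⟨s,e⟩⟩, [n Y] must be the function: [n Y] : ⟨⟨⟨s,⟨e,t⟩⟩,⟨s,e⟩⟩,⟨⟨e,⟨s,t⟩⟩,⟨e,⟨t,e⟩⟩⟩⟩.
For [n Y] to have type ⟨⟨⟨s,⟨e,t⟩⟩,⟨s,e⟩⟩,⟨⟨e,⟨s,t⟩⟩,⟨e,⟨t,e⟩⟩⟩⟩ with Y of type t, n must be the function: n : ⟨t,⟨⟨⟨s,⟨e,t⟩⟩,⟨s,e⟩⟩,⟨⟨e,⟨s,t⟩⟩,⟨e,⟨t,e⟩⟩⟩⟩⟩.

⟨t,⟨⟨⟨s,⟨e,t⟩⟩,⟨s,e⟩⟩,⟨⟨e,⟨s,t⟩⟩,⟨e,⟨t,e⟩⟩⟩⟩⟩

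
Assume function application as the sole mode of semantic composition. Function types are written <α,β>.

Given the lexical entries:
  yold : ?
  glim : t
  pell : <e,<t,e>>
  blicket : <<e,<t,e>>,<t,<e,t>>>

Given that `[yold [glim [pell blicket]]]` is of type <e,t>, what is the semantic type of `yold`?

<<e,t>,<e,t>>

For [yold [glim [pell blicket]]] to have type <e,t> with [glim [pell blicket]] of type <e,t>, yold must be the function: yold : <<e,t>,<e,t>>.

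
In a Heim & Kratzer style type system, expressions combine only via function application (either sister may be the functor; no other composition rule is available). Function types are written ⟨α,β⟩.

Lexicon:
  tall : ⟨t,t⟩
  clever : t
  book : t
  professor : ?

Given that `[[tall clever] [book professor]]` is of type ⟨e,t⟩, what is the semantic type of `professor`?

⟨t,⟨t,⟨e,t⟩⟩⟩

At [[tall clever] [book professor]] (required: ⟨e,t⟩): [tall clever] is t, which is not a function with range ⟨e,t⟩; hence [book professor] is the functor — type ⟨t,⟨e,t⟩⟩.
At [book professor] (required: ⟨t,⟨e,t⟩⟩): book is t, which is not a function with range ⟨t,⟨e,t⟩⟩; hence professor is the functor — type ⟨t,⟨t,⟨e,t⟩⟩⟩.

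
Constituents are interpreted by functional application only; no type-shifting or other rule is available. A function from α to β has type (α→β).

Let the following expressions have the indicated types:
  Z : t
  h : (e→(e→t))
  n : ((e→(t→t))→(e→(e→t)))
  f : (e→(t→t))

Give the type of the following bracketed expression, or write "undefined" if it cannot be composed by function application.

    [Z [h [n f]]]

undefined

[n f]: functor n : ((e→(t→t))→(e→(e→t))), argument f : (e→(t→t)); result (e→(e→t)).
[h [n f]]: (e→(e→t)) and (e→(e→t)) cannot combine by function application — type clash.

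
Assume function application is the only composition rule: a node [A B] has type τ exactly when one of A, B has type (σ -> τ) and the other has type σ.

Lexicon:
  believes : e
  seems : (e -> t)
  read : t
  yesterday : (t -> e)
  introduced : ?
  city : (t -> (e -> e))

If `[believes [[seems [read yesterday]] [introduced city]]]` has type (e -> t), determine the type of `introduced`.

[believes [[seems [read yesterday]] [introduced city]]] must have type (e -> t). The sister believes has type e; that is not a function onto (e -> t), so [[seems [read yesterday]] [introduced city]] must be the functor, of type (e -> (e -> t)).
[[seems [read yesterday]] [introduced city]] must have type (e -> (e -> t)). The sister [seems [read yesterday]] has type t; that is not a function onto (e -> (e -> t)), so [introduced city] must be the functor, of type (t -> (e -> (e -> t))).
[introduced city] must have type (t -> (e -> (e -> t))). The sister city has type (t -> (e -> e)); that is not a function onto (t -> (e -> (e -> t))), so introduced must be the functor, of type ((t -> (e -> e)) -> (t -> (e -> (e -> t)))).

((t -> (e -> e)) -> (t -> (e -> (e -> t))))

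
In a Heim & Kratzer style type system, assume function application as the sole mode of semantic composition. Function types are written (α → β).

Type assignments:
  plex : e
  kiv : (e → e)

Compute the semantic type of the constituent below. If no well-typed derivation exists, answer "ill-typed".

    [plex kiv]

[plex kiv]: (e → e) applied to e yields e.

e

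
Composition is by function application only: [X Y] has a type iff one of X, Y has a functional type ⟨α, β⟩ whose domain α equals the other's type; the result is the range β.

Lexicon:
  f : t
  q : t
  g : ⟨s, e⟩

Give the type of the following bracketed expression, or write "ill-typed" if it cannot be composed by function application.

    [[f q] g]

[f q]: t and t cannot combine by function application — type clash.

ill-typed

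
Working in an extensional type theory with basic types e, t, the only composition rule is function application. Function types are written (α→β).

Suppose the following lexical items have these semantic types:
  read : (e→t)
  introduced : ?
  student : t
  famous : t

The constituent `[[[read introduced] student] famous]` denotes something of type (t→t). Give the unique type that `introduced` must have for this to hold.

((e→t)→(t→(t→(t→t))))

For [[[read introduced] student] famous] to have type (t→t) with famous of type t, [[read introduced] student] must be the function: [[read introduced] student] : (t→(t→t)).
For [[read introduced] student] to have type (t→(t→t)) with student of type t, [read introduced] must be the function: [read introduced] : (t→(t→(t→t))).
For [read introduced] to have type (t→(t→(t→t))) with read of type (e→t), introduced must be the function: introduced : ((e→t)→(t→(t→(t→t)))).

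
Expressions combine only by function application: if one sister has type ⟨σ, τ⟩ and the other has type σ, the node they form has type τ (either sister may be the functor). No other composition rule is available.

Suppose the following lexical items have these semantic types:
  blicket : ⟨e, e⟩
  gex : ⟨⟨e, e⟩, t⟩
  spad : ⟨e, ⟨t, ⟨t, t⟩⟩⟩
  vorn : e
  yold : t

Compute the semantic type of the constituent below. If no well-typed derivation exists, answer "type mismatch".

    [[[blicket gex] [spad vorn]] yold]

t

[blicket gex]: functor gex : ⟨⟨e, e⟩, t⟩, argument blicket : ⟨e, e⟩; result t.
[spad vorn]: functor spad : ⟨e, ⟨t, ⟨t, t⟩⟩⟩, argument vorn : e; result ⟨t, ⟨t, t⟩⟩.
[[blicket gex] [spad vorn]]: functor [spad vorn] : ⟨t, ⟨t, t⟩⟩, argument [blicket gex] : t; result ⟨t, t⟩.
[[[blicket gex] [spad vorn]] yold]: functor [[blicket gex] [spad vorn]] : ⟨t, t⟩, argument yold : t; result t.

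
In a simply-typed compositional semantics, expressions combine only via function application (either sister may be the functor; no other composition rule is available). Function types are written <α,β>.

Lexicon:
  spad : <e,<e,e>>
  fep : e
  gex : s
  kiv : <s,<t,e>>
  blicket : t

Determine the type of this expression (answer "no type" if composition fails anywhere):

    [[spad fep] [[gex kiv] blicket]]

[spad fep]: spad is <e,<e,e>>, fep is e; result <e,e>.
[gex kiv]: kiv is <s,<t,e>>, gex is s; result <t,e>.
[[gex kiv] blicket]: [gex kiv] is <t,e>, blicket is t; result e.
[[spad fep] [[gex kiv] blicket]]: [spad fep] is <e,e>, [[gex kiv] blicket] is e; result e.

e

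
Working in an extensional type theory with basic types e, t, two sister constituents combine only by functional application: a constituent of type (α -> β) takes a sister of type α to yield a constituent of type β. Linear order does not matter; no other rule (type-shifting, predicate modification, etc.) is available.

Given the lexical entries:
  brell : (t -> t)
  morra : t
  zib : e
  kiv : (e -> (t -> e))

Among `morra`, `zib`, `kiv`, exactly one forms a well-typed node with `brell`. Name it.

morra — combines: brell : (t -> t) takes morra : t as argument, giving t.
zib : e — no; brell wants t, and zib wants nothing (atomic).
kiv : (e -> (t -> e)) — no; brell wants t, and kiv wants e.

morra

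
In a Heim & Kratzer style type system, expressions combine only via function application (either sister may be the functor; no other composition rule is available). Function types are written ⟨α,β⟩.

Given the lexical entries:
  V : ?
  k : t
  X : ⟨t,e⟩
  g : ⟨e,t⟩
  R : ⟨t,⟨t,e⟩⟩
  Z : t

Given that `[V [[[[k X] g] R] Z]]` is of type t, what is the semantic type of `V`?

[V [[[[k X] g] R] Z]] is required to be t. [[[[k X] g] R] Z] : e cannot yield t as functor, so V : ⟨e,t⟩.

⟨e,t⟩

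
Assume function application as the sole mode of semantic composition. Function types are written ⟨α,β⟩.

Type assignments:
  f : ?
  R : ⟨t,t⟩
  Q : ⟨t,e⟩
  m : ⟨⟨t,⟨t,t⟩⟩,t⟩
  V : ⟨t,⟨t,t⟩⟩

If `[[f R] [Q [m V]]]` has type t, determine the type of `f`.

⟨⟨t,t⟩,⟨e,t⟩⟩

[[f R] [Q [m V]]] is required to be t. [Q [m V]] : e cannot yield t as functor, so [f R] : ⟨e,t⟩.
[f R] is required to be ⟨e,t⟩. R : ⟨t,t⟩ cannot yield ⟨e,t⟩ as functor, so f : ⟨⟨t,t⟩,⟨e,t⟩⟩.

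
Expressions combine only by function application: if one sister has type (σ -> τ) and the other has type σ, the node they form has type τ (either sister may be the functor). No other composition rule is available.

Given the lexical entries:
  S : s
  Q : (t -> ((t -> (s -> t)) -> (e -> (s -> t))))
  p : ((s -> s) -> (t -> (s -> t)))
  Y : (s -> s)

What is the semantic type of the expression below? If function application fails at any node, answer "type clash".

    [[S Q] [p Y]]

type clash

At [S Q]: neither s nor (t -> ((t -> (s -> t)) -> (e -> (s -> t)))) can take the other as argument; the node is ill-typed.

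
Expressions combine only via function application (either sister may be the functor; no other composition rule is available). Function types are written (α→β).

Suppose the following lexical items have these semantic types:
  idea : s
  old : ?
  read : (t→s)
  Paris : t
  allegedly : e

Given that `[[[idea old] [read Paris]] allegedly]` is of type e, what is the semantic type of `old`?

(s→(s→(e→e)))

For [[[idea old] [read Paris]] allegedly] to have type e with allegedly of type e, [[idea old] [read Paris]] must be the function: [[idea old] [read Paris]] : (e→e).
For [[idea old] [read Paris]] to have type (e→e) with [read Paris] of type s, [idea old] must be the function: [idea old] : (s→(e→e)).
For [idea old] to have type (s→(e→e)) with idea of type s, old must be the function: old : (s→(s→(e→e))).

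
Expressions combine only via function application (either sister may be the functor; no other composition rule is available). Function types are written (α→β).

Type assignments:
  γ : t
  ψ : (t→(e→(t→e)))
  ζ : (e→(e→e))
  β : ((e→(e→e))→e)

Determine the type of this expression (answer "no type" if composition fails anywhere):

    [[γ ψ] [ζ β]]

[γ ψ]: (t→(e→(t→e))) applied to t yields (e→(t→e)).
[ζ β]: ((e→(e→e))→e) applied to (e→(e→e)) yields e.
[[γ ψ] [ζ β]]: (e→(t→e)) applied to e yields (t→e).

(t→e)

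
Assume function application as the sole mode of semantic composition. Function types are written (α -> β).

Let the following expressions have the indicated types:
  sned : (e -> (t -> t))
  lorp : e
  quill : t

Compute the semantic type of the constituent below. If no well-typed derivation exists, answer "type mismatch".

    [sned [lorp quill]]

type mismatch

[lorp quill]: e and t cannot combine by function application — type clash.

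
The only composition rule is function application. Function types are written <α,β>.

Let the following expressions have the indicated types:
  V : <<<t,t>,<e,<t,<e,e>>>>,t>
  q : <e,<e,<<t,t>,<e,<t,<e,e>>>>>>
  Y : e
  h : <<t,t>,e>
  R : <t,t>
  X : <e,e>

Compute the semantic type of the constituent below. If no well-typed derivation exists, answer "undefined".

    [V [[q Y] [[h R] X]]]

At [q Y], q : <e,<e,<<t,t>,<e,<t,<e,e>>>>>> takes Y : e, giving <e,<<t,t>,<e,<t,<e,e>>>>>.
At [h R], h : <<t,t>,e> takes R : <t,t>, giving e.
At [[h R] X], X : <e,e> takes [h R] : e, giving e.
At [[q Y] [[h R] X]], [q Y] : <e,<<t,t>,<e,<t,<e,e>>>>> takes [[h R] X] : e, giving <<t,t>,<e,<t,<e,e>>>>.
At [V [[q Y] [[h R] X]]], V : <<<t,t>,<e,<t,<e,e>>>>,t> takes [[q Y] [[h R] X]] : <<t,t>,<e,<t,<e,e>>>>, giving t.

t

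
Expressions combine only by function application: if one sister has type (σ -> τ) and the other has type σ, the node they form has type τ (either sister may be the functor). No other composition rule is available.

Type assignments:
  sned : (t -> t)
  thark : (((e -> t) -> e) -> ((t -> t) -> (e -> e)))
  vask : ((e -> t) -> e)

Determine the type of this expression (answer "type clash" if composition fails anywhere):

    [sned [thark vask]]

[thark vask]: (((e -> t) -> e) -> ((t -> t) -> (e -> e))) applied to ((e -> t) -> e) yields ((t -> t) -> (e -> e)).
[sned [thark vask]]: ((t -> t) -> (e -> e)) applied to (t -> t) yields (e -> e).

(e -> e)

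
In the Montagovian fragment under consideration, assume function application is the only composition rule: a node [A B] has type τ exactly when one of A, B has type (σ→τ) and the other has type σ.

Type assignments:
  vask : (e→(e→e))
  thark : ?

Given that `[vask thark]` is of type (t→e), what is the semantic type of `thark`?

((e→(e→e))→(t→e))

[vask thark] is required to be (t→e). vask : (e→(e→e)) cannot yield (t→e) as functor, so thark : ((e→(e→e))→(t→e)).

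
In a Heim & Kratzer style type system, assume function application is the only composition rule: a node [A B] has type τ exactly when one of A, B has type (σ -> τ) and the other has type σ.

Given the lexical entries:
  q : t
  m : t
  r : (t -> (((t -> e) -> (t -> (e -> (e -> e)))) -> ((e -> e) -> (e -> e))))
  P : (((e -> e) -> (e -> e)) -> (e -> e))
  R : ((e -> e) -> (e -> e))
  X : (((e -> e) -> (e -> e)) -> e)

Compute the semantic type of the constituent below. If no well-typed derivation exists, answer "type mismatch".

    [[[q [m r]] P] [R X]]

[m r]: (t -> (((t -> e) -> (t -> (e -> (e -> e)))) -> ((e -> e) -> (e -> e)))) applied to t yields (((t -> e) -> (t -> (e -> (e -> e)))) -> ((e -> e) -> (e -> e))).
At [q [m r]]: neither t nor (((t -> e) -> (t -> (e -> (e -> e)))) -> ((e -> e) -> (e -> e))) can take the other as argument; the node is ill-typed.

type mismatch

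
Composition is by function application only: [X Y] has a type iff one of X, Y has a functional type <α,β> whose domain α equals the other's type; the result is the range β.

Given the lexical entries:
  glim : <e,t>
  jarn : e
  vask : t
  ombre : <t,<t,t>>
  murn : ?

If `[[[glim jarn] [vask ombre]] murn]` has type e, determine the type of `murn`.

<t,e>

[[[glim jarn] [vask ombre]] murn] must have type e. The sister [[glim jarn] [vask ombre]] has type t; that is not a function onto e, so murn must be the functor, of type <t,e>.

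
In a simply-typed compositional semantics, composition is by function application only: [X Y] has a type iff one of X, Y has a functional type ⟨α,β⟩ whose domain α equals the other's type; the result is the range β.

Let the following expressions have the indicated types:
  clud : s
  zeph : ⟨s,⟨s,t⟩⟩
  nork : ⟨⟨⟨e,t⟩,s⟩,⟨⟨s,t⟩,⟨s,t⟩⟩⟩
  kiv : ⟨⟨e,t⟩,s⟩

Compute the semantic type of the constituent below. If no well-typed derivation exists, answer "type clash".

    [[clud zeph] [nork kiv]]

At [clud zeph], zeph : ⟨s,⟨s,t⟩⟩ takes clud : s, giving ⟨s,t⟩.
At [nork kiv], nork : ⟨⟨⟨e,t⟩,s⟩,⟨⟨s,t⟩,⟨s,t⟩⟩⟩ takes kiv : ⟨⟨e,t⟩,s⟩, giving ⟨⟨s,t⟩,⟨s,t⟩⟩.
At [[clud zeph] [nork kiv]], [nork kiv] : ⟨⟨s,t⟩,⟨s,t⟩⟩ takes [clud zeph] : ⟨s,t⟩, giving ⟨s,t⟩.

⟨s,t⟩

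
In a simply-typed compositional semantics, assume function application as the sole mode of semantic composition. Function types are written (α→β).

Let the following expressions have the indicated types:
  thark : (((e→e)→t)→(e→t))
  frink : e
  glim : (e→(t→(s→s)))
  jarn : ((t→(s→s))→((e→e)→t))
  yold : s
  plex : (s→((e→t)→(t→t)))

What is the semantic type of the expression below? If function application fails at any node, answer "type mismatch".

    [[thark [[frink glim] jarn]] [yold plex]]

At [frink glim], glim : (e→(t→(s→s))) takes frink : e, giving (t→(s→s)).
At [[frink glim] jarn], jarn : ((t→(s→s))→((e→e)→t)) takes [frink glim] : (t→(s→s)), giving ((e→e)→t).
At [thark [[frink glim] jarn]], thark : (((e→e)→t)→(e→t)) takes [[frink glim] jarn] : ((e→e)→t), giving (e→t).
At [yold plex], plex : (s→((e→t)→(t→t))) takes yold : s, giving ((e→t)→(t→t)).
At [[thark [[frink glim] jarn]] [yold plex]], [yold plex] : ((e→t)→(t→t)) takes [thark [[frink glim] jarn]] : (e→t), giving (t→t).

(t→t)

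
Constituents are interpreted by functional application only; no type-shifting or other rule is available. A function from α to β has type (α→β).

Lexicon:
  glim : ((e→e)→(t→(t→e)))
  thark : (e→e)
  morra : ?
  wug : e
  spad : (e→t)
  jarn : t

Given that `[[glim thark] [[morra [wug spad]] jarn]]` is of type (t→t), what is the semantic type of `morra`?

[[glim thark] [[morra [wug spad]] jarn]] must have type (t→t). The sister [glim thark] has type (t→(t→e)); that is not a function onto (t→t), so [[morra [wug spad]] jarn] must be the functor, of type ((t→(t→e))→(t→t)).
[[morra [wug spad]] jarn] must have type ((t→(t→e))→(t→t)). The sister jarn has type t; that is not a function onto ((t→(t→e))→(t→t)), so [morra [wug spad]] must be the functor, of type (t→((t→(t→e))→(t→t))).
[morra [wug spad]] must have type (t→((t→(t→e))→(t→t))). The sister [wug spad] has type t; that is not a function onto (t→((t→(t→e))→(t→t))), so morra must be the functor, of type (t→(t→((t→(t→e))→(t→t)))).

(t→(t→((t→(t→e))→(t→t))))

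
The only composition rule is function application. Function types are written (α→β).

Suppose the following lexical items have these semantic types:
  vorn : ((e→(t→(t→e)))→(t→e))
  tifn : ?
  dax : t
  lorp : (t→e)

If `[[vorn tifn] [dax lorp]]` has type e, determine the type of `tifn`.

At [[vorn tifn] [dax lorp]] (required: e): [dax lorp] is e, which is not a function with range e; hence [vorn tifn] is the functor — type (e→e).
At [vorn tifn] (required: (e→e)): vorn is ((e→(t→(t→e)))→(t→e)), which is not a function with range (e→e); hence tifn is the functor — type (((e→(t→(t→e)))→(t→e))→(e→e)).

(((e→(t→(t→e)))→(t→e))→(e→e))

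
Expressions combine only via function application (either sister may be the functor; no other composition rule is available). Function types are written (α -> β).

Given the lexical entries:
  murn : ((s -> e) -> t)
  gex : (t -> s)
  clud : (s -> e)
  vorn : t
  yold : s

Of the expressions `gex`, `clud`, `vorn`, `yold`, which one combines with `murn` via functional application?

clud

gex : (t -> s) — murn needs (s -> e); gex needs t; neither fits.
clud — combines: murn : ((s -> e) -> t) takes clud : (s -> e) as argument, giving t.
vorn : t — murn needs (s -> e); vorn needs nothing (atomic); neither fits.
yold : s — murn needs (s -> e); yold needs nothing (atomic); neither fits.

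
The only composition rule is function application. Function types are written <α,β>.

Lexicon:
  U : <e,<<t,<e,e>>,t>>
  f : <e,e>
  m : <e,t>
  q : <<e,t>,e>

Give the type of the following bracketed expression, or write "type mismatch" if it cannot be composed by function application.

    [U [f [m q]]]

<<t,<e,e>>,t>

At [m q], q : <<e,t>,e> takes m : <e,t>, giving e.
At [f [m q]], f : <e,e> takes [m q] : e, giving e.
At [U [f [m q]]], U : <e,<<t,<e,e>>,t>> takes [f [m q]] : e, giving <<t,<e,e>>,t>.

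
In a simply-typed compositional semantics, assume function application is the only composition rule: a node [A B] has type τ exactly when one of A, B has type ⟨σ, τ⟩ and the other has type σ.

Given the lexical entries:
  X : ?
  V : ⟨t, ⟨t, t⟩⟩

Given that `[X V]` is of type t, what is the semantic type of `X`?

⟨⟨t, ⟨t, t⟩⟩, t⟩

[X V] is required to be t. V : ⟨t, ⟨t, t⟩⟩ cannot yield t as functor, so X : ⟨⟨t, ⟨t, t⟩⟩, t⟩.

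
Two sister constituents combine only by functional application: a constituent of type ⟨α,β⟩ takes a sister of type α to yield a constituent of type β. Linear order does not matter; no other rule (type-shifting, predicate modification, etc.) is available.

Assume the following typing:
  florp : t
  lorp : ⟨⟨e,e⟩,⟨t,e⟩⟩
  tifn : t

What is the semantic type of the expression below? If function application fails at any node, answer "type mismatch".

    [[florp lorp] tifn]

[florp lorp]: t and ⟨⟨e,e⟩,⟨t,e⟩⟩ cannot combine by function application — type clash.

type mismatch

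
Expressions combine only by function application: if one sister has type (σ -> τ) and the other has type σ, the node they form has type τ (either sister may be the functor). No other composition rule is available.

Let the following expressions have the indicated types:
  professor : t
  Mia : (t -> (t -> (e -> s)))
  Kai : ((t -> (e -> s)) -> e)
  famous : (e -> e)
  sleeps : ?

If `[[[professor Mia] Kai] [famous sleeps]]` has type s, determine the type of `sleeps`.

For [[[professor Mia] Kai] [famous sleeps]] to have type s with [[professor Mia] Kai] of type e, [famous sleeps] must be the function: [famous sleeps] : (e -> s).
For [famous sleeps] to have type (e -> s) with famous of type (e -> e), sleeps must be the function: sleeps : ((e -> e) -> (e -> s)).

((e -> e) -> (e -> s))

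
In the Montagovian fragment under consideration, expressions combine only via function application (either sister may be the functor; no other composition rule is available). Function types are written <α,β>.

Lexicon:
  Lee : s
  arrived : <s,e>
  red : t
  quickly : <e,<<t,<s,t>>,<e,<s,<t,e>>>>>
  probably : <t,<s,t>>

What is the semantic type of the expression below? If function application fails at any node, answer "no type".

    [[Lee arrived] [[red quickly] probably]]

[Lee arrived] — arrived of type <s,e> combines with Lee of type s: type e.
[red quickly]: t and <e,<<t,<s,t>>,<e,<s,<t,e>>>>> cannot combine by function application — type clash.

no type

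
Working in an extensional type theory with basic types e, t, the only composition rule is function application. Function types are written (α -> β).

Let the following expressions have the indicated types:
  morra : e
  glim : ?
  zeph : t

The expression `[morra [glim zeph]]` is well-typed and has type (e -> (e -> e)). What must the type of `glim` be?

[morra [glim zeph]] must have type (e -> (e -> e)). The sister morra has type e; that is not a function onto (e -> (e -> e)), so [glim zeph] must be the functor, of type (e -> (e -> (e -> e))).
[glim zeph] must have type (e -> (e -> (e -> e))). The sister zeph has type t; that is not a function onto (e -> (e -> (e -> e))), so glim must be the functor, of type (t -> (e -> (e -> (e -> e)))).

(t -> (e -> (e -> (e -> e))))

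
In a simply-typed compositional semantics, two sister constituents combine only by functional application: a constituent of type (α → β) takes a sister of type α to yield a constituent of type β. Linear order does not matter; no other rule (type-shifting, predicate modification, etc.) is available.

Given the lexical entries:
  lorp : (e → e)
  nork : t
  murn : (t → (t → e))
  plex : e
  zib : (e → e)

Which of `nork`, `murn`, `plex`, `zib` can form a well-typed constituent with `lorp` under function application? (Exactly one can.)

nork : t — neither side's domain matches the other.
murn : (t → (t → e)) — neither side's domain matches the other.
plex — combines: lorp : (e → e) takes plex : e as argument, giving e.
zib : (e → e) — neither side's domain matches the other.

plex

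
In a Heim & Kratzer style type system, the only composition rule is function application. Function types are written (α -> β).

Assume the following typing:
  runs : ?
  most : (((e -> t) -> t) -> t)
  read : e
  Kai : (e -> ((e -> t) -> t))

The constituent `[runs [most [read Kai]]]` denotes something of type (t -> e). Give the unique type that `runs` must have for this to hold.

[runs [most [read Kai]]] must have type (t -> e). The sister [most [read Kai]] has type t; that is not a function onto (t -> e), so runs must be the functor, of type (t -> (t -> e)).

(t -> (t -> e))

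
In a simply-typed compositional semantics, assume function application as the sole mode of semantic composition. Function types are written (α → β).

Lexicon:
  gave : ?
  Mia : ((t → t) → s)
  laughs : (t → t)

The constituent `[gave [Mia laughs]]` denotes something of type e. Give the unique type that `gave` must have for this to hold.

[gave [Mia laughs]] is required to be e. [Mia laughs] : s cannot yield e as functor, so gave : (s → e).

(s → e)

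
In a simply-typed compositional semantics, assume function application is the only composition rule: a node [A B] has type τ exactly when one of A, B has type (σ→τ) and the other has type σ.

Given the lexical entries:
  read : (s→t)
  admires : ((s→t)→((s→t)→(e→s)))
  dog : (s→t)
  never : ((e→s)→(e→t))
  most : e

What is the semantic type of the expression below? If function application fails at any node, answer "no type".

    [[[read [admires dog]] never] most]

t

[admires dog]: functor admires : ((s→t)→((s→t)→(e→s))), argument dog : (s→t); result ((s→t)→(e→s)).
[read [admires dog]]: functor [admires dog] : ((s→t)→(e→s)), argument read : (s→t); result (e→s).
[[read [admires dog]] never]: functor never : ((e→s)→(e→t)), argument [read [admires dog]] : (e→s); result (e→t).
[[[read [admires dog]] never] most]: functor [[read [admires dog]] never] : (e→t), argument most : e; result t.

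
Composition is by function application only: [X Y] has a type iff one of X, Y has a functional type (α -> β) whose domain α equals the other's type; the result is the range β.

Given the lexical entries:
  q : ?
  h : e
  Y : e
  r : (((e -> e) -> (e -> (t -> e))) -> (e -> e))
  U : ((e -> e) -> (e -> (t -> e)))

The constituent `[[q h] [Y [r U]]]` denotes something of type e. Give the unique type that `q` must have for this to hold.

(e -> (e -> e))

[[q h] [Y [r U]]] is required to be e. [Y [r U]] : e cannot yield e as functor, so [q h] : (e -> e).
[q h] is required to be (e -> e). h : e cannot yield (e -> e) as functor, so q : (e -> (e -> e)).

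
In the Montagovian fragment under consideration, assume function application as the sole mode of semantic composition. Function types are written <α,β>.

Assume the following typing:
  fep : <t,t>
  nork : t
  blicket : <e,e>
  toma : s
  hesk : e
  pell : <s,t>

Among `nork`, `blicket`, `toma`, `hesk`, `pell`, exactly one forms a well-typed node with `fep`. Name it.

nork

nork — combines: fep : <t,t> takes nork : t as argument, giving t.
blicket : <e,e> — neither side's domain matches the other.
toma : s — neither side's domain matches the other.
hesk : e — neither side's domain matches the other.
pell : <s,t> — neither side's domain matches the other.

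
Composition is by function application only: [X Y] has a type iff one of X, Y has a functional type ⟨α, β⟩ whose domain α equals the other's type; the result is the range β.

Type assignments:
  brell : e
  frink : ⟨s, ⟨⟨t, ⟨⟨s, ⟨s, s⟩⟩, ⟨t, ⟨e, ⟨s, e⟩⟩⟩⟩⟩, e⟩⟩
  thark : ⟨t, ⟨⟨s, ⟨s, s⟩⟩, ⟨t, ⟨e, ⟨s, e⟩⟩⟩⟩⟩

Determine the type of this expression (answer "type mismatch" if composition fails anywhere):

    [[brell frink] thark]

[brell frink]: e and ⟨s, ⟨⟨t, ⟨⟨s, ⟨s, s⟩⟩, ⟨t, ⟨e, ⟨s, e⟩⟩⟩⟩⟩, e⟩⟩ cannot combine by function application — type clash.

type mismatch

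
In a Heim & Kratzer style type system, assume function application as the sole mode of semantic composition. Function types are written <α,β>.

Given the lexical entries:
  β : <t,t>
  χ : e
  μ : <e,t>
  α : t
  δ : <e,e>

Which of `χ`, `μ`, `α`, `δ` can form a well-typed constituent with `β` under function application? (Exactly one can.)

α

χ : e — no; β wants t, and χ wants nothing (atomic).
μ : <e,t> — no; β wants t, and μ wants e.
α — combines: β : <t,t> takes α : t as argument, giving t.
δ : <e,e> — no; β wants t, and δ wants e.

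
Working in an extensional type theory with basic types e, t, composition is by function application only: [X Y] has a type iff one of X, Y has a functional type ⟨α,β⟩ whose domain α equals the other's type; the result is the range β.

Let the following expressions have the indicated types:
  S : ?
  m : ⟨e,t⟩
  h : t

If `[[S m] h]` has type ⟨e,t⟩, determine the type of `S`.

⟨⟨e,t⟩,⟨t,⟨e,t⟩⟩⟩

[[S m] h] must have type ⟨e,t⟩. The sister h has type t; that is not a function onto ⟨e,t⟩, so [S m] must be the functor, of type ⟨t,⟨e,t⟩⟩.
[S m] must have type ⟨t,⟨e,t⟩⟩. The sister m has type ⟨e,t⟩; that is not a function onto ⟨t,⟨e,t⟩⟩, so S must be the functor, of type ⟨⟨e,t⟩,⟨t,⟨e,t⟩⟩⟩.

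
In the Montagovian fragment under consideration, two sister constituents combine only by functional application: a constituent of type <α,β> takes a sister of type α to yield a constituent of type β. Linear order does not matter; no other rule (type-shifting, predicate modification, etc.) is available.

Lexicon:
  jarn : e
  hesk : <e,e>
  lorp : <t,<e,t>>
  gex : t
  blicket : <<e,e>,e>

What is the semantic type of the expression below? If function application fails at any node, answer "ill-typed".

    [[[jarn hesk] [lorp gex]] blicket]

ill-typed

At [jarn hesk], hesk : <e,e> takes jarn : e, giving e.
At [lorp gex], lorp : <t,<e,t>> takes gex : t, giving <e,t>.
At [[jarn hesk] [lorp gex]], [lorp gex] : <e,t> takes [jarn hesk] : e, giving t.
[[[jarn hesk] [lorp gex]] blicket]: t with <<e,e>,e> — neither is a function whose domain matches the other; composition fails here.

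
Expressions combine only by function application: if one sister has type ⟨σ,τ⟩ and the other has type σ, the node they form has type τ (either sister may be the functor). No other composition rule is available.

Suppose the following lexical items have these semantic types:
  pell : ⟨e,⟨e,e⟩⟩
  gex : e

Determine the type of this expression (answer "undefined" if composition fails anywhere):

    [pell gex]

⟨e,e⟩

[pell gex]: functor pell : ⟨e,⟨e,e⟩⟩, argument gex : e; result ⟨e,e⟩.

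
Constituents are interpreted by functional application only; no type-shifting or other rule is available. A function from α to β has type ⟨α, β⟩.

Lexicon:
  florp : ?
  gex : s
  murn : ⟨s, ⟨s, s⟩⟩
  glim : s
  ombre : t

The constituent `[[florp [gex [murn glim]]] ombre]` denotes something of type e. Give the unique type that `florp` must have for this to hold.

⟨s, ⟨t, e⟩⟩

At [[florp [gex [murn glim]]] ombre] (required: e): ombre is t, which is not a function with range e; hence [florp [gex [murn glim]]] is the functor — type ⟨t, e⟩.
At [florp [gex [murn glim]]] (required: ⟨t, e⟩): [gex [murn glim]] is s, which is not a function with range ⟨t, e⟩; hence florp is the functor — type ⟨s, ⟨t, e⟩⟩.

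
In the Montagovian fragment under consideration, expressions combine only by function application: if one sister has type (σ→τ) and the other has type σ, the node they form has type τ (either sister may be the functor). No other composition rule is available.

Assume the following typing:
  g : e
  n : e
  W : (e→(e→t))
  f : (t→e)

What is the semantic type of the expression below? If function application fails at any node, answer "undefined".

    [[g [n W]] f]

e

[n W] — W of type (e→(e→t)) combines with n of type e: type (e→t).
[g [n W]] — [n W] of type (e→t) combines with g of type e: type t.
[[g [n W]] f] — f of type (t→e) combines with [g [n W]] of type t: type e.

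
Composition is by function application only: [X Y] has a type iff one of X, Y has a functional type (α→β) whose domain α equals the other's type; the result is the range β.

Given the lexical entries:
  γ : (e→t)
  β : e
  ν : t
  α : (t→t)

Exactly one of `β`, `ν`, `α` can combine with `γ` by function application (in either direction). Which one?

β — combines: γ : (e→t) takes β : e as argument, giving t.
ν : t — no; γ wants e, and ν wants nothing (atomic).
α : (t→t) — no; γ wants e, and α wants t.

β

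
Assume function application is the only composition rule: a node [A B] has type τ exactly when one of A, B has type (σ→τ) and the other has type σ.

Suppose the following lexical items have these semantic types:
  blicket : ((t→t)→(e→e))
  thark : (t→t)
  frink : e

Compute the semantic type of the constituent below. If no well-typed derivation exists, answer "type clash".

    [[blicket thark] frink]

[blicket thark]: ((t→t)→(e→e)) applied to (t→t) yields (e→e).
[[blicket thark] frink]: (e→e) applied to e yields e.

e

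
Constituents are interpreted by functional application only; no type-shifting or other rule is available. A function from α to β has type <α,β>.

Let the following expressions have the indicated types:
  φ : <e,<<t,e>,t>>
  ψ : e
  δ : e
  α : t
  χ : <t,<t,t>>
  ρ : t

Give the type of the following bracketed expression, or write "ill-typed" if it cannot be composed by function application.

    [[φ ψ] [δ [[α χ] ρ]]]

[φ ψ]: <e,<<t,e>,t>> applied to e yields <<t,e>,t>.
[α χ]: <t,<t,t>> applied to t yields <t,t>.
[[α χ] ρ]: <t,t> applied to t yields t.
[δ [[α χ] ρ]]: e and t cannot combine by function application — type clash.

ill-typed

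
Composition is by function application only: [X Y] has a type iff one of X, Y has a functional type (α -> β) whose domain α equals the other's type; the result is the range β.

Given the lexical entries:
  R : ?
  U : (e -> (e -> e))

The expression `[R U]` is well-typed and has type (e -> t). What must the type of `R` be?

[R U] is required to be (e -> t). U : (e -> (e -> e)) cannot yield (e -> t) as functor, so R : ((e -> (e -> e)) -> (e -> t)).

((e -> (e -> e)) -> (e -> t))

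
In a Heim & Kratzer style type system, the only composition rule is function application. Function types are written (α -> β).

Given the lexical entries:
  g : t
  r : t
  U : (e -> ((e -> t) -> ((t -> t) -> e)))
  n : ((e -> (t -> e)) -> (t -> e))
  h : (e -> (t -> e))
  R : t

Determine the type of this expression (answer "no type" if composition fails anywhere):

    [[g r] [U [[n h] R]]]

[g r]: t and t cannot combine by function application — type clash.

no type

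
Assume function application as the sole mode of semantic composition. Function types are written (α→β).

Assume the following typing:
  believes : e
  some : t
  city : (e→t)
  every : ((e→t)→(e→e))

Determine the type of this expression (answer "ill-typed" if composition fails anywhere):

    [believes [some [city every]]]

ill-typed

[city every] — every of type ((e→t)→(e→e)) combines with city of type (e→t): type (e→e).
[some [city every]]: t with (e→e) — neither is a function whose domain matches the other; composition fails here.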